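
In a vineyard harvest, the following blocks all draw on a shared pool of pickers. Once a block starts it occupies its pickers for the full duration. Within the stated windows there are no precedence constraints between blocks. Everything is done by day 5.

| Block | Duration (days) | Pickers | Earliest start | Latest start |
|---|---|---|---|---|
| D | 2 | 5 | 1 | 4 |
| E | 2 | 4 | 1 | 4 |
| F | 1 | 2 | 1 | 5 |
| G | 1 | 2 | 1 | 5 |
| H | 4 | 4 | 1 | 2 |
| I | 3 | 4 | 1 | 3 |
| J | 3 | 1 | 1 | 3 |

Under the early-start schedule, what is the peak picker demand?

22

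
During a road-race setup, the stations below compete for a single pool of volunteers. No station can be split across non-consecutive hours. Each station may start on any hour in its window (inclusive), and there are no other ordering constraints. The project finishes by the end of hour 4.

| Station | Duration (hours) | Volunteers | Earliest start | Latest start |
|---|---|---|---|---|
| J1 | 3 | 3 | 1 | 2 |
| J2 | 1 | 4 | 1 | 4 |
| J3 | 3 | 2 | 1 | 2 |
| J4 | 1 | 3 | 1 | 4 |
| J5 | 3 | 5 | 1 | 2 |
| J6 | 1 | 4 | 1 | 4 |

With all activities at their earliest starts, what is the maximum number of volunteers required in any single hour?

Early-start schedule: J1@1, J2@1, J3@1, J4@1, J5@1, J6@1.
Load per hour: hour 1: 21, hour 2: 10, hour 3: 10, hour 4: 0.
Peak is 21.

21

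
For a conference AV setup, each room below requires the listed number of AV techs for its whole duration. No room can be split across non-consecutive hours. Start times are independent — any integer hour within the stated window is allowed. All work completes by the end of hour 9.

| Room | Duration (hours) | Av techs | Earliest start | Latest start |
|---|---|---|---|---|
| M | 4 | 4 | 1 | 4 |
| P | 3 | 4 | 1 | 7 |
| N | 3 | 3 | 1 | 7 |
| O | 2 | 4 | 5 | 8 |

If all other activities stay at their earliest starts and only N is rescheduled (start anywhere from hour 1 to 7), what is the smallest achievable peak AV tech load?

N@1: h1:11  h2:11  h3:11  h4:4  h5:4  h6:4  h7:0  h8:0  h9:0 → peak 11
N@2: h1:8  h2:11  h3:11  h4:7  h5:4  h6:4  h7:0  h8:0  h9:0 → peak 11
N@3: h1:8  h2:8  h3:11  h4:7  h5:7  h6:4  h7:0  h8:0  h9:0 → peak 11
N@4: h1:8  h2:8  h3:8  h4:7  h5:7  h6:7  h7:0  h8:0  h9:0 → peak 8
N@5: h1:8  h2:8  h3:8  h4:4  h5:7  h6:7  h7:3  h8:0  h9:0 → peak 8
N@6: h1:8  h2:8  h3:8  h4:4  h5:4  h6:7  h7:3  h8:3  h9:0 → peak 8
N@7: h1:8  h2:8  h3:8  h4:4  h5:4  h6:4  h7:3  h8:3  h9:3 → peak 8
Best is N@4, peak 8.

8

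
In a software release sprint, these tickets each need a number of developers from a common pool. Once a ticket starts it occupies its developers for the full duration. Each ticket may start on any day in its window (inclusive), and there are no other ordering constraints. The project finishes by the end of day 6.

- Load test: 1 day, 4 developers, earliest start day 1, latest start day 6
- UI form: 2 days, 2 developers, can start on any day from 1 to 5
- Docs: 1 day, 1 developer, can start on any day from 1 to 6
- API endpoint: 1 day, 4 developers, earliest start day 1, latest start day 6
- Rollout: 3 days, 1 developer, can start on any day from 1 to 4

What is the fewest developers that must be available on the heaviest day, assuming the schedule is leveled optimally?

4

Early-start (Load test@1, UI form@1, Docs@1, API endpoint@1, Rollout@1) gives peak 12: d1:12  d2:3  d3:1  d4:0  d5:0  d6:0.
Shift UI form→2, Docs→2, API endpoint→5, Rollout→2.
Schedule Load test@1, UI form@2, Docs@2, API endpoint@5, Rollout@2: d1:4  d2:4  d3:3  d4:1  d5:4  d6:0 — peak 4.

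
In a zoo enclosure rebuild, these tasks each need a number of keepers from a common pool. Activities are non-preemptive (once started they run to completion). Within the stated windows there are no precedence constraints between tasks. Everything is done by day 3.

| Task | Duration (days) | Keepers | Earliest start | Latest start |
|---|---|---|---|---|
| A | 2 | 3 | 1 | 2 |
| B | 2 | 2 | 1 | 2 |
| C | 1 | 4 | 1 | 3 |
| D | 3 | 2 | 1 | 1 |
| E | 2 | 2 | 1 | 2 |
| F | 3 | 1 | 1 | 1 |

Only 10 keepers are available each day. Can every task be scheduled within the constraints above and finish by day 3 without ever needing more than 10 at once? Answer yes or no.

yes

Schedule A@1, B@1, C@3, D@1, E@1, F@1: d1:10  d2:10  d3:7 — peak 10 ≤ 10.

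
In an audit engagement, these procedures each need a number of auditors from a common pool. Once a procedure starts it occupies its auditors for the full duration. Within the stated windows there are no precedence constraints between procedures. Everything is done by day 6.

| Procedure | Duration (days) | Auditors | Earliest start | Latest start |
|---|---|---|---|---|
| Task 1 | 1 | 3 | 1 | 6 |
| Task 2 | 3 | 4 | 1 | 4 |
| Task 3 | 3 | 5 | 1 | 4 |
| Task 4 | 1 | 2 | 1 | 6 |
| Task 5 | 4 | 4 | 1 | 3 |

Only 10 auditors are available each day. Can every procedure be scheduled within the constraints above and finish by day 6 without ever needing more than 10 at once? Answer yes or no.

yes

Schedule Task 1@1, Task 2@1, Task 3@4, Task 4@1, Task 5@2: d1:9  d2:8  d3:8  d4:9  d5:9  d6:5 — peak 9 ≤ 10.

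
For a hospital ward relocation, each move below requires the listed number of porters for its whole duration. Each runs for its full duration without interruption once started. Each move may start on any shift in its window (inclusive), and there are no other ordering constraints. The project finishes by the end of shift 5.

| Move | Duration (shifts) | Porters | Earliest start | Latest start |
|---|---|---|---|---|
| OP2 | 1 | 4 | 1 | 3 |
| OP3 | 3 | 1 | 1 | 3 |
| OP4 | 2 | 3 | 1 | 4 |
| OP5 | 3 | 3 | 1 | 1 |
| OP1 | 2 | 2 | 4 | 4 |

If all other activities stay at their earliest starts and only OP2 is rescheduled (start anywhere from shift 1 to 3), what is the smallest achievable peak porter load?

OP2@1: s1:11  s2:7  s3:4  s4:2  s5:2 → peak 11
OP2@2: s1:7  s2:11  s3:4  s4:2  s5:2 → peak 11
OP2@3: s1:7  s2:7  s3:8  s4:2  s5:2 → peak 8
Best is OP2@3, peak 8.

8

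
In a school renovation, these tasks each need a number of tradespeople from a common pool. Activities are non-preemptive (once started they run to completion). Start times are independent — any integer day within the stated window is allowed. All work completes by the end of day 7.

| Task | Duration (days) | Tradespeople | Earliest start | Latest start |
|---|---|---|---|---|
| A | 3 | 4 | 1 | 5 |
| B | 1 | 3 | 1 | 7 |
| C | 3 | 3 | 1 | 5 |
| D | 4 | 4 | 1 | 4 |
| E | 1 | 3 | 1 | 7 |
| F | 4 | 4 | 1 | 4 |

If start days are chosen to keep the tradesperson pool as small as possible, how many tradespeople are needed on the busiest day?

10

Early-start (A@1, B@1, C@1, D@1, E@1, F@1) gives peak 21: d1:21  d2:15  d3:15  d4:8  d5:0  d6:0  d7:0.
Shift D→4, E→2, F→4.
Schedule A@1, B@1, C@1, D@4, E@2, F@4: d1:10  d2:10  d3:7  d4:8  d5:8  d6:8  d7:8 — peak 10.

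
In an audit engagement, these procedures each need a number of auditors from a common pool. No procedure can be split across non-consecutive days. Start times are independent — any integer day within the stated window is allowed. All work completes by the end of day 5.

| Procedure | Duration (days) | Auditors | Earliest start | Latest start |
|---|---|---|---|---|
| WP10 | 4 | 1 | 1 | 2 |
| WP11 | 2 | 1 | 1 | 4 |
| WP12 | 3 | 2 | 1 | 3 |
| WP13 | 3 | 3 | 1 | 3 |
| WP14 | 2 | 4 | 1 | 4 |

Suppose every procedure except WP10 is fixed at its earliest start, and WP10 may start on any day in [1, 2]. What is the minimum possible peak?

11

WP10@1: d1:11  d2:11  d3:6  d4:1  d5:0 → peak 11
WP10@2: d1:10  d2:11  d3:6  d4:1  d5:1 → peak 11
Best is WP10@1, peak 11.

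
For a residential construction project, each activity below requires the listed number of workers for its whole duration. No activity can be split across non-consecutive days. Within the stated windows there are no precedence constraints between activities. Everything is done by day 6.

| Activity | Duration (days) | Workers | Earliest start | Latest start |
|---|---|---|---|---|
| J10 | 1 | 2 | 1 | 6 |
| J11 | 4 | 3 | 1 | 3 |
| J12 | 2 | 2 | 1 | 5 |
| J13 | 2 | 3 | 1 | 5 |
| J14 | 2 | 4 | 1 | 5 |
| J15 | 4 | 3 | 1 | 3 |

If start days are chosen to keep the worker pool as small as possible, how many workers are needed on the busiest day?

Early-start (J10@1, J11@1, J12@1, J13@1, J14@1, J15@1) gives peak 17: d1:17  d2:15  d3:6  d4:6  d5:0  d6:0.
Shift J12→2, J14→5, J15→3.
Schedule J10@1, J11@1, J12@2, J13@1, J14@5, J15@3: d1:8  d2:8  d3:8  d4:6  d5:7  d6:7 — peak 8.
Total worker-days = 44 over 6 days ⇒ peak ≥ ⌈44/6⌉ = 8, so 8 is optimal.

8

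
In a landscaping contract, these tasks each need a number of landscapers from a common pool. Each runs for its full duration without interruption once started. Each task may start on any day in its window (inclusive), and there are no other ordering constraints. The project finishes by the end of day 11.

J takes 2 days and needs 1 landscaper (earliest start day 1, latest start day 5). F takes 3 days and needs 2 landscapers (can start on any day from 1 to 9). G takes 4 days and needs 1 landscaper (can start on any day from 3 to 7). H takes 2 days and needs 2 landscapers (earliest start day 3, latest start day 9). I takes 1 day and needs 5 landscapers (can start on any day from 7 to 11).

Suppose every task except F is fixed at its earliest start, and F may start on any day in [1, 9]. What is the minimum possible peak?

F@1: d1:3  d2:3  d3:5  d4:3  d5:1  d6:1  d7:5  d8:0  d9:0  d10:0  d11:0 → peak 5
F@2: d1:1  d2:3  d3:5  d4:5  d5:1  d6:1  d7:5  d8:0  d9:0  d10:0  d11:0 → peak 5
F@3: d1:1  d2:1  d3:5  d4:5  d5:3  d6:1  d7:5  d8:0  d9:0  d10:0  d11:0 → peak 5
F@4: d1:1  d2:1  d3:3  d4:5  d5:3  d6:3  d7:5  d8:0  d9:0  d10:0  d11:0 → peak 5
F@5: d1:1  d2:1  d3:3  d4:3  d5:3  d6:3  d7:7  d8:0  d9:0  d10:0  d11:0 → peak 7
F@6: d1:1  d2:1  d3:3  d4:3  d5:1  d6:3  d7:7  d8:2  d9:0  d10:0  d11:0 → peak 7
F@7: d1:1  d2:1  d3:3  d4:3  d5:1  d6:1  d7:7  d8:2  d9:2  d10:0  d11:0 → peak 7
F@8: d1:1  d2:1  d3:3  d4:3  d5:1  d6:1  d7:5  d8:2  d9:2  d10:2  d11:0 → peak 5
F@9: d1:1  d2:1  d3:3  d4:3  d5:1  d6:1  d7:5  d8:0  d9:2  d10:2  d11:2 → peak 5
Best is F@1, peak 5.

5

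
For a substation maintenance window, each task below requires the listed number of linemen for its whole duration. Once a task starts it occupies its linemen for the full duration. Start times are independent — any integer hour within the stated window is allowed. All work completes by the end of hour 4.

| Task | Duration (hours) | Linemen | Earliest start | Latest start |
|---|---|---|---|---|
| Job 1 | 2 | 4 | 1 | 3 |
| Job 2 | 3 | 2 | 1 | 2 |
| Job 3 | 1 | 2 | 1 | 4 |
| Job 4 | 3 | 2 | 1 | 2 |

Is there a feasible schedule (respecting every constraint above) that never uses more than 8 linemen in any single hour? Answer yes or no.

yes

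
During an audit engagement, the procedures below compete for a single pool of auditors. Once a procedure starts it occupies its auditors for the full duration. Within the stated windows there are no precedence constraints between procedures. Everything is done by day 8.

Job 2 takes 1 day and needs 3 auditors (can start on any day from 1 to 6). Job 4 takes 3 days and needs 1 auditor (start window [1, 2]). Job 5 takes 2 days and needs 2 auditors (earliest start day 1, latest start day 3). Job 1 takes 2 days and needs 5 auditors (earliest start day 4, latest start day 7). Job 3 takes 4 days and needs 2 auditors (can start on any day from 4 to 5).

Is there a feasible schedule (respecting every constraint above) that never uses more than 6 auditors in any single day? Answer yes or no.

no

The minimum achievable peak is 7; 6 < 7, so no feasible schedule stays within the cap.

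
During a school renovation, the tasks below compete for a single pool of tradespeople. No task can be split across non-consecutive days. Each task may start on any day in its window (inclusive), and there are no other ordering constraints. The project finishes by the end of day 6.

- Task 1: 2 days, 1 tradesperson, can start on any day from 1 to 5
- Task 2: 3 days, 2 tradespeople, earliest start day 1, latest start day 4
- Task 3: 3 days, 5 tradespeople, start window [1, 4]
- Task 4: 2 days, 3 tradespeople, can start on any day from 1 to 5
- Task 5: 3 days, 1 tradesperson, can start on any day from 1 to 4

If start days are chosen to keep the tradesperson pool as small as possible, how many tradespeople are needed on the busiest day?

6

Early-start (Task 1@1, Task 2@1, Task 3@1, Task 4@1, Task 5@1) gives peak 12: d1:12  d2:12  d3:8  d4:0  d5:0  d6:0.
Shift Task 3→4, Task 5→3.
Schedule Task 1@1, Task 2@1, Task 3@4, Task 4@1, Task 5@3: d1:6  d2:6  d3:3  d4:6  d5:6  d6:5 — peak 6.
Total tradesperson-days = 32 over 6 days ⇒ peak ≥ ⌈32/6⌉ = 6, so 6 is optimal.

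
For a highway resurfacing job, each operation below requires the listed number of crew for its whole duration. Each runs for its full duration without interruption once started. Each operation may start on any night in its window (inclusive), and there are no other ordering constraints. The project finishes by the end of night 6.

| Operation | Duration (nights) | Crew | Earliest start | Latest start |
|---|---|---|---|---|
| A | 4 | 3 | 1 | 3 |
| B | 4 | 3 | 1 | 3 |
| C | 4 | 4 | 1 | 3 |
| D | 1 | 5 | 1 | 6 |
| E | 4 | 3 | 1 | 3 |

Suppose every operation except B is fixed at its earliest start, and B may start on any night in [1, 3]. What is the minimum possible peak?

15

B@1: n1:18  n2:13  n3:13  n4:13  n5:0  n6:0 → peak 18
B@2: n1:15  n2:13  n3:13  n4:13  n5:3  n6:0 → peak 15
B@3: n1:15  n2:10  n3:13  n4:13  n5:3  n6:3 → peak 15
Best is B@2, peak 15.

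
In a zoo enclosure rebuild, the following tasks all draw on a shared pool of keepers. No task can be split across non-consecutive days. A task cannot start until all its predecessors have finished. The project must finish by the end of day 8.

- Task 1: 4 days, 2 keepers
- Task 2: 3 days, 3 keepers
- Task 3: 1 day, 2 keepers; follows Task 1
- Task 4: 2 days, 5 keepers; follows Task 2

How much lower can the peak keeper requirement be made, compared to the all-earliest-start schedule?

2

Early-start peak: d1:5  d2:5  d3:5  d4:7  d5:7  d6:0  d7:0  d8:0 ⇒ 7.
Leveled (Task 1@1, Task 2@1, Task 3@5, Task 4@6): d1:5  d2:5  d3:5  d4:2  d5:2  d6:5  d7:5  d8:0 ⇒ 5.
Reduction 7 − 5 = 2.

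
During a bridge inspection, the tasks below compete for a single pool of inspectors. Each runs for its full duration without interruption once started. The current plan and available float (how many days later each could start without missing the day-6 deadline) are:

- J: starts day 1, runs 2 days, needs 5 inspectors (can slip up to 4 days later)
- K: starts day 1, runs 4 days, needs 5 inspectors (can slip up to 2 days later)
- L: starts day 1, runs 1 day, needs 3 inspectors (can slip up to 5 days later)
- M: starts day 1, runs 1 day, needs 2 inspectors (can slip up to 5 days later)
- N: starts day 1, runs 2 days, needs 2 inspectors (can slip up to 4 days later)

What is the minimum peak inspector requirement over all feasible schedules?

Early-start (J@1, K@1, L@1, M@1, N@1) gives peak 17: d1:17  d2:12  d3:5  d4:5  d5:0  d6:0.
Shift K→3, M→2, N→3.
Schedule J@1, K@3, L@1, M@2, N@3: d1:8  d2:7  d3:7  d4:7  d5:5  d6:5 — peak 8.

8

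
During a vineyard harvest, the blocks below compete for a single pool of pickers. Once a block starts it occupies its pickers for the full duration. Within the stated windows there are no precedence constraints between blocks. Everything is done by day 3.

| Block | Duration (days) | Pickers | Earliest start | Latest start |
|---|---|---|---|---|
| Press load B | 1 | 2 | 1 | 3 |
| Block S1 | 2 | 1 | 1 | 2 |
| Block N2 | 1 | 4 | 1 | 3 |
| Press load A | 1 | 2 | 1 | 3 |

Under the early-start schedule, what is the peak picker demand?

Early-start schedule: Press load B@1, Block S1@1, Block N2@1, Press load A@1.
Load per day: day 1: 9, day 2: 1, day 3: 0.
Peak is 9.

9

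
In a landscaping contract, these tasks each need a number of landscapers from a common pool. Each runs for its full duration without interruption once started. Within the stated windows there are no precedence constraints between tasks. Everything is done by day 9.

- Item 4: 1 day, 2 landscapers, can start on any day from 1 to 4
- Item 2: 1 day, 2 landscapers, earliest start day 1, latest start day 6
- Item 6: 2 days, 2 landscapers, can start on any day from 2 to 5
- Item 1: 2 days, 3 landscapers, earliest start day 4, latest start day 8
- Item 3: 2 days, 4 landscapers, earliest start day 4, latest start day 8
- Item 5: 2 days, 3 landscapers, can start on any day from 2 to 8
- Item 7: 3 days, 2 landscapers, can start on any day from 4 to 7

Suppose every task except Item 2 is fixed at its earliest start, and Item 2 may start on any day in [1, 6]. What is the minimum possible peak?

9

Item 2@1: d1:4  d2:5  d3:5  d4:9  d5:9  d6:2  d7:0  d8:0  d9:0 → peak 9
Item 2@2: d1:2  d2:7  d3:5  d4:9  d5:9  d6:2  d7:0  d8:0  d9:0 → peak 9
Item 2@3: d1:2  d2:5  d3:7  d4:9  d5:9  d6:2  d7:0  d8:0  d9:0 → peak 9
Item 2@4: d1:2  d2:5  d3:5  d4:11  d5:9  d6:2  d7:0  d8:0  d9:0 → peak 11
Item 2@5: d1:2  d2:5  d3:5  d4:9  d5:11  d6:2  d7:0  d8:0  d9:0 → peak 11
Item 2@6: d1:2  d2:5  d3:5  d4:9  d5:9  d6:4  d7:0  d8:0  d9:0 → peak 9
Best is Item 2@1, peak 9.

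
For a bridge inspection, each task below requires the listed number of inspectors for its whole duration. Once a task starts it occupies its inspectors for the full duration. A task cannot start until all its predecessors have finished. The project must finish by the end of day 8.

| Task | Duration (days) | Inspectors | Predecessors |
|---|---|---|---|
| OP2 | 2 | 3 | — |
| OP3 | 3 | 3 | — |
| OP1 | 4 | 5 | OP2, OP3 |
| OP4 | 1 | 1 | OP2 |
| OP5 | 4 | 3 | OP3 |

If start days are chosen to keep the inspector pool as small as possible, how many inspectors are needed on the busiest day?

8

Schedule OP2@1, OP3@1, OP1@4, OP4@3, OP5@4: d1:6  d2:6  d3:4  d4:8  d5:8  d6:8  d7:8  d8:0 — peak 8.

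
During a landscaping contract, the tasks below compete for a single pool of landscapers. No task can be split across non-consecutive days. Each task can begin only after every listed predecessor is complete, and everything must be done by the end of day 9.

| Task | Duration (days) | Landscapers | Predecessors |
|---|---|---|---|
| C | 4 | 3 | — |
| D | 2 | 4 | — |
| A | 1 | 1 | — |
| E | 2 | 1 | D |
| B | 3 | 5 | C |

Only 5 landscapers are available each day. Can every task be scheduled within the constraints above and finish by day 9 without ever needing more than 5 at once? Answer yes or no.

Schedule C@3, D@1, A@1, E@3, B@7: d1:5  d2:4  d3:4  d4:4  d5:3  d6:3  d7:5  d8:5  d9:5 — peak 5 ≤ 5.

yes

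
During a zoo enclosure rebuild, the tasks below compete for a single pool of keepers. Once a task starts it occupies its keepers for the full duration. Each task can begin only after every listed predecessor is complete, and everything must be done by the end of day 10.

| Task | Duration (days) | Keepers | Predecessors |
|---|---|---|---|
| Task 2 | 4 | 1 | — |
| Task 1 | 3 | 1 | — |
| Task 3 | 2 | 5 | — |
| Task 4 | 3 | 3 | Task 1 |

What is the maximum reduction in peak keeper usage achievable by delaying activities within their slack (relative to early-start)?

2

Early-start peak: d1:7  d2:7  d3:2  d4:4  d5:3  d6:3  d7:0  d8:0  d9:0  d10:0 ⇒ 7.
Leveled (Task 2@1, Task 1@1, Task 3@5, Task 4@7): d1:2  d2:2  d3:2  d4:1  d5:5  d6:5  d7:3  d8:3  d9:3  d10:0 ⇒ 5.
Reduction 7 − 5 = 2.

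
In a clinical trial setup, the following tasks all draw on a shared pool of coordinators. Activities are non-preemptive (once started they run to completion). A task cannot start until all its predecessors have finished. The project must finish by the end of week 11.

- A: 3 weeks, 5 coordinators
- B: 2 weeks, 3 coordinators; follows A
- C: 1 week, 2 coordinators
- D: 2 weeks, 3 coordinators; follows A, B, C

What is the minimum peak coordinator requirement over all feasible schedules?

5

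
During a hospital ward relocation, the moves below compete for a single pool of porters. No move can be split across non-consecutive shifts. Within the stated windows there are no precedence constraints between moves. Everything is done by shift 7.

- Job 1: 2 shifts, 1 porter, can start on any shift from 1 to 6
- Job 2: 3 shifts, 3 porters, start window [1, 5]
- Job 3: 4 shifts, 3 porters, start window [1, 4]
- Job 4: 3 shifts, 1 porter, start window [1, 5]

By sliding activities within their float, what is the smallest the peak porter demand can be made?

Early-start (Job 1@1, Job 2@1, Job 3@1, Job 4@1) gives peak 8: s1:8  s2:8  s3:7  s4:3  s5:0  s6:0  s7:0.
Shift Job 3→4, Job 4→3.
Schedule Job 1@1, Job 2@1, Job 3@4, Job 4@3: s1:4  s2:4  s3:4  s4:4  s5:4  s6:3  s7:3 — peak 4.
Total porter-shifts = 26 over 7 shifts ⇒ peak ≥ ⌈26/7⌉ = 4, so 4 is optimal.

4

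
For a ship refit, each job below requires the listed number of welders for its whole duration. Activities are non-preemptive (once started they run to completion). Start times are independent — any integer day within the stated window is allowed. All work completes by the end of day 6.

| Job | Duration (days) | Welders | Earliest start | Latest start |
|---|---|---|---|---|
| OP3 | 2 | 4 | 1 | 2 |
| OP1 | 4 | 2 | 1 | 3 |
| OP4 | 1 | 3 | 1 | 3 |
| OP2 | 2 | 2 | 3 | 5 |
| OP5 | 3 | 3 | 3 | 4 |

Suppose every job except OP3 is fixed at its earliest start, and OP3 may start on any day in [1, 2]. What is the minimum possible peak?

9

OP3@1: d1:9  d2:6  d3:7  d4:7  d5:3  d6:0 → peak 9
OP3@2: d1:5  d2:6  d3:11  d4:7  d5:3  d6:0 → peak 11
Best is OP3@1, peak 9.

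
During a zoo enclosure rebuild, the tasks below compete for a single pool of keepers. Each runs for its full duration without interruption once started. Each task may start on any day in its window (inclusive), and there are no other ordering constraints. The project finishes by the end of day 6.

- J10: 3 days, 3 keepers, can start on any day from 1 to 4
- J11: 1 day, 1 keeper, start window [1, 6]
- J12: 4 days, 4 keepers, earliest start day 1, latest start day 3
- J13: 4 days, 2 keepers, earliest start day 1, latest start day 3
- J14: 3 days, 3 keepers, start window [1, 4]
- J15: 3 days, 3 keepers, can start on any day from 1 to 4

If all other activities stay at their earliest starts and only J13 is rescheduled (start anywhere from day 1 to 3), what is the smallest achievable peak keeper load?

J13@1: d1:16  d2:15  d3:15  d4:6  d5:0  d6:0 → peak 16
J13@2: d1:14  d2:15  d3:15  d4:6  d5:2  d6:0 → peak 15
J13@3: d1:14  d2:13  d3:15  d4:6  d5:2  d6:2 → peak 15
Best is J13@2, peak 15.

15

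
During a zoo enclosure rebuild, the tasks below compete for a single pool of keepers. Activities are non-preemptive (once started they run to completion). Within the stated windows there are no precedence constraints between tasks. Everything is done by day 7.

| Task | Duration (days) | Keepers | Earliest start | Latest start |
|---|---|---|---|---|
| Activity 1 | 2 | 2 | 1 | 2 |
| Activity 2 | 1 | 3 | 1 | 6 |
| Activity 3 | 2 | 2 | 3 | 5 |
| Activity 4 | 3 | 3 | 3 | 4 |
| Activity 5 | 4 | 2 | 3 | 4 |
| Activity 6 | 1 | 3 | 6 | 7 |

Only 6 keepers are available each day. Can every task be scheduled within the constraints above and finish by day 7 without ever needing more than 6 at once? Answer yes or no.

no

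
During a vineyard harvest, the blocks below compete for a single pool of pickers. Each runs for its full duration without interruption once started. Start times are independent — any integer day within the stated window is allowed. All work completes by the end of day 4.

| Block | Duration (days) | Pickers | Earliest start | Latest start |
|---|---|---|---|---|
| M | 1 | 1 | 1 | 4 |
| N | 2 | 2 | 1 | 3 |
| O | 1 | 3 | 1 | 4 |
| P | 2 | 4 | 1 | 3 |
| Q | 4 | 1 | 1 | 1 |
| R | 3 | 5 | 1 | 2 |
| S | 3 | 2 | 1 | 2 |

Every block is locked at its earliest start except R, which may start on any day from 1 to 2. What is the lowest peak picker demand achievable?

14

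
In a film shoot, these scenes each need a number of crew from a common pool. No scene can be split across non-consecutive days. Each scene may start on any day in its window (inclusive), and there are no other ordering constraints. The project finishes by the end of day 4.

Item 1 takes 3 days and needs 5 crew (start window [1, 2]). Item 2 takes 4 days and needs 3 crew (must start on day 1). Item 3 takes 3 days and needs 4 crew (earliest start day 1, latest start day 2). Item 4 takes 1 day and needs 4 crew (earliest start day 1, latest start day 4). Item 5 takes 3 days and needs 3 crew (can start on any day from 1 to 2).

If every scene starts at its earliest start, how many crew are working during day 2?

15

At early start, day 2 has: Item 1, Item 2, Item 3, Item 5.
Demand: 5 + 3 + 4 + 3 = 15.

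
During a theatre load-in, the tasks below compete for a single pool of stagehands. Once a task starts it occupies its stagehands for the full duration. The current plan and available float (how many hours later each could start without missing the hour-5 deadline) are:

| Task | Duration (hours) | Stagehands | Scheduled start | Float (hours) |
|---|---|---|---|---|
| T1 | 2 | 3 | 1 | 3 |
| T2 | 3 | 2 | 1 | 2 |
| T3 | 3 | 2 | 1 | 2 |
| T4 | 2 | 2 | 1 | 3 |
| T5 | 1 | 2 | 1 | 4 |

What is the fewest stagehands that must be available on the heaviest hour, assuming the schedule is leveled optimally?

6

Early-start (T1@1, T2@1, T3@1, T4@1, T5@1) gives peak 11: h1:11  h2:9  h3:4  h4:0  h5:0.
Shift T3→3, T4→3, T5→4.
Schedule T1@1, T2@1, T3@3, T4@3, T5@4: h1:5  h2:5  h3:6  h4:6  h5:2 — peak 6.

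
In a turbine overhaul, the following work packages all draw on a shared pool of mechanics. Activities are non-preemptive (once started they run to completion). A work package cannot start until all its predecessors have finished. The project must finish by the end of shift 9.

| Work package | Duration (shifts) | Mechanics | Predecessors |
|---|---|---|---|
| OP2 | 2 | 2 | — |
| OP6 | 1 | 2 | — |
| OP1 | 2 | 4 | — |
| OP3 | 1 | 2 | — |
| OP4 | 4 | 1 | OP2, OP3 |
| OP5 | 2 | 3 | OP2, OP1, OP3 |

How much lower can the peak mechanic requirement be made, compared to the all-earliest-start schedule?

6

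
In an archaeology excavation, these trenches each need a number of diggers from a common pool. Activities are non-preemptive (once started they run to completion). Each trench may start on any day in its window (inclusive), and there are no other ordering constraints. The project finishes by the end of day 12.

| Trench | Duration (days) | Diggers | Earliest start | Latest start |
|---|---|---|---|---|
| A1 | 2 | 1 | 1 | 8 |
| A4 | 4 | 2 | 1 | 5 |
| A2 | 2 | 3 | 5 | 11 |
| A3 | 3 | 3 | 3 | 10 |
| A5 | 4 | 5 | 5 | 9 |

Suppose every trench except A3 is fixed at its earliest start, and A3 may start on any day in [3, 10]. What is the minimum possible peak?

A3@3: d1:3  d2:3  d3:5  d4:5  d5:11  d6:8  d7:5  d8:5  d9:0  d10:0  d11:0  d12:0 → peak 11
A3@4: d1:3  d2:3  d3:2  d4:5  d5:11  d6:11  d7:5  d8:5  d9:0  d10:0  d11:0  d12:0 → peak 11
A3@5: d1:3  d2:3  d3:2  d4:2  d5:11  d6:11  d7:8  d8:5  d9:0  d10:0  d11:0  d12:0 → peak 11
A3@6: d1:3  d2:3  d3:2  d4:2  d5:8  d6:11  d7:8  d8:8  d9:0  d10:0  d11:0  d12:0 → peak 11
A3@7: d1:3  d2:3  d3:2  d4:2  d5:8  d6:8  d7:8  d8:8  d9:3  d10:0  d11:0  d12:0 → peak 8
A3@8: d1:3  d2:3  d3:2  d4:2  d5:8  d6:8  d7:5  d8:8  d9:3  d10:3  d11:0  d12:0 → peak 8
A3@9: d1:3  d2:3  d3:2  d4:2  d5:8  d6:8  d7:5  d8:5  d9:3  d10:3  d11:3  d12:0 → peak 8
A3@10: d1:3  d2:3  d3:2  d4:2  d5:8  d6:8  d7:5  d8:5  d9:0  d10:3  d11:3  d12:3 → peak 8
Best is A3@7, peak 8.

8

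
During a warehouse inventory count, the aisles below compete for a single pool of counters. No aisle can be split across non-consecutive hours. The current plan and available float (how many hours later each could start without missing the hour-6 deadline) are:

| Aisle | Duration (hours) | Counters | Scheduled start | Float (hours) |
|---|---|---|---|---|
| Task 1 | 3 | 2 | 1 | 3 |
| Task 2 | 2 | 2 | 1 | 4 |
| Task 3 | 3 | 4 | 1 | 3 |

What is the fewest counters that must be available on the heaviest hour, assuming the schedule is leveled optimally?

Early-start (Task 1@1, Task 2@1, Task 3@1) gives peak 8: h1:8  h2:8  h3:6  h4:0  h5:0  h6:0.
Shift Task 3→4.
Schedule Task 1@1, Task 2@1, Task 3@4: h1:4  h2:4  h3:2  h4:4  h5:4  h6:4 — peak 4.
Total counter-hours = 22 over 6 hours ⇒ peak ≥ ⌈22/6⌉ = 4, so 4 is optimal.

4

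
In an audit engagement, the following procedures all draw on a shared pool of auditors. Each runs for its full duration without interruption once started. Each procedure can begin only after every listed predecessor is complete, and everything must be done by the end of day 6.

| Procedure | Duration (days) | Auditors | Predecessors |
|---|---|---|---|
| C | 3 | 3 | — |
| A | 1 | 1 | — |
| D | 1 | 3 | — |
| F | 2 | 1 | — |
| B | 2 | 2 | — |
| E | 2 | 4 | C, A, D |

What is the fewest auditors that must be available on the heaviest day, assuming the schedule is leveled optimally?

Early-start (C@1, A@1, D@1, F@1, B@1, E@4) gives peak 10: d1:10  d2:6  d3:3  d4:4  d5:4  d6:0.
Shift D→4, B→3, E→5.
Schedule C@1, A@1, D@4, F@1, B@3, E@5: d1:5  d2:4  d3:5  d4:5  d5:4  d6:4 — peak 5.
Total auditor-days = 27 over 6 days ⇒ peak ≥ ⌈27/6⌉ = 5, so 5 is optimal.

5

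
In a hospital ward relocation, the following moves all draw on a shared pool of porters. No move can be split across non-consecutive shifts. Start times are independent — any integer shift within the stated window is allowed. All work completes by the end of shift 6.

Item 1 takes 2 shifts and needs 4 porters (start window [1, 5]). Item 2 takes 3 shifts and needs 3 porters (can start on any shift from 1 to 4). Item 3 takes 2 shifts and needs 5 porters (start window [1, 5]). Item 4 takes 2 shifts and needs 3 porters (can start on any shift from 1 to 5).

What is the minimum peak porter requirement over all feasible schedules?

Early-start (Item 1@1, Item 2@1, Item 3@1, Item 4@1) gives peak 15: s1:15  s2:15  s3:3  s4:0  s5:0  s6:0.
Shift Item 3→5, Item 4→3.
Schedule Item 1@1, Item 2@1, Item 3@5, Item 4@3: s1:7  s2:7  s3:6  s4:3  s5:5  s6:5 — peak 7.

7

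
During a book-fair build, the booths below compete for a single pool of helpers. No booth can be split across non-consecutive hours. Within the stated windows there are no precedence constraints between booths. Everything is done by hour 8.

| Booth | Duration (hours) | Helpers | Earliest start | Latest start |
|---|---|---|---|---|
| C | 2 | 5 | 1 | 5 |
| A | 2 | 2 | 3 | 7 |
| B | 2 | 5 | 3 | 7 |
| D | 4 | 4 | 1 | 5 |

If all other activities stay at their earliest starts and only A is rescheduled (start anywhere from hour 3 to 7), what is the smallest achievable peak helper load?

A@3: h1:9  h2:9  h3:11  h4:11  h5:0  h6:0  h7:0  h8:0 → peak 11
A@4: h1:9  h2:9  h3:9  h4:11  h5:2  h6:0  h7:0  h8:0 → peak 11
A@5: h1:9  h2:9  h3:9  h4:9  h5:2  h6:2  h7:0  h8:0 → peak 9
A@6: h1:9  h2:9  h3:9  h4:9  h5:0  h6:2  h7:2  h8:0 → peak 9
A@7: h1:9  h2:9  h3:9  h4:9  h5:0  h6:0  h7:2  h8:2 → peak 9
Best is A@5, peak 9.

9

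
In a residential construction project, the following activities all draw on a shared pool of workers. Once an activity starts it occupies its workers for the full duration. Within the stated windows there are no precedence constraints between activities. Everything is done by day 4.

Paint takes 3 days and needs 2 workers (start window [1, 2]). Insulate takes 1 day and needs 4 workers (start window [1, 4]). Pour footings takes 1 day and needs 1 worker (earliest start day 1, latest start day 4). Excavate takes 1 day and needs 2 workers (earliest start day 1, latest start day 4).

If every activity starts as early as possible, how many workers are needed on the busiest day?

9

Early-start schedule: Paint@1, Insulate@1, Pour footings@1, Excavate@1.
Load per day: day 1: 9, day 2: 2, day 3: 2, day 4: 0.
Peak is 9.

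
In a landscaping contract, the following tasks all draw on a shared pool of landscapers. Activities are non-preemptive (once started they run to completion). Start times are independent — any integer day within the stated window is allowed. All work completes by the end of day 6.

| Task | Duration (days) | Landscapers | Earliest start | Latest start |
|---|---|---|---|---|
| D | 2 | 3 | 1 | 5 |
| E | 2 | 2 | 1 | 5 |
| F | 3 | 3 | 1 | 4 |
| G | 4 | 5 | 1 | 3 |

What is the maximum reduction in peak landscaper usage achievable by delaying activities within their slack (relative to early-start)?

5

Early-start peak: d1:13  d2:13  d3:8  d4:5  d5:0  d6:0 ⇒ 13.
Leveled (D@1, E@1, F@1, G@3): d1:8  d2:8  d3:8  d4:5  d5:5  d6:5 ⇒ 8.
Reduction 13 − 8 = 5.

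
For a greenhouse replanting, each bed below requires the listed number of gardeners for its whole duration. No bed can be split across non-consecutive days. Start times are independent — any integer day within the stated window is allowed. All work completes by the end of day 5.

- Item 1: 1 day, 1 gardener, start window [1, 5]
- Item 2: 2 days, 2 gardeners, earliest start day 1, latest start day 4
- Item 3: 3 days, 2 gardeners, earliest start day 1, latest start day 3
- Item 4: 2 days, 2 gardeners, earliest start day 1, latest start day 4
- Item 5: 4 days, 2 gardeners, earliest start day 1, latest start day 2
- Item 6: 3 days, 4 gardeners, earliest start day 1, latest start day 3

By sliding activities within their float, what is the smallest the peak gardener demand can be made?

Early-start (Item 1@1, Item 2@1, Item 3@1, Item 4@1, Item 5@1, Item 6@1) gives peak 13: d1:13  d2:12  d3:8  d4:2  d5:0.
Shift Item 5→2, Item 6→3.
Schedule Item 1@1, Item 2@1, Item 3@1, Item 4@1, Item 5@2, Item 6@3: d1:7  d2:8  d3:8  d4:6  d5:6 — peak 8.

8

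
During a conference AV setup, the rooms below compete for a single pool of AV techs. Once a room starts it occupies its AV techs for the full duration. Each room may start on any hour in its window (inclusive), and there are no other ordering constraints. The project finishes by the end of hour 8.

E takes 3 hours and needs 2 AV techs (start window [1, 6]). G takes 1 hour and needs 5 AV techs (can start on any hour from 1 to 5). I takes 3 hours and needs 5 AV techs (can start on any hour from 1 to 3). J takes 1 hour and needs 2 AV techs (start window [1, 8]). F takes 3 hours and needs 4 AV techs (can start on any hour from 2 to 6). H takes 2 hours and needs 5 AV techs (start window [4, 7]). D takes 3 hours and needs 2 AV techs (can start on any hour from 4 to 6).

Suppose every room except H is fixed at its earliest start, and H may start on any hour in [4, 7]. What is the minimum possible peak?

14

H@4: h1:14  h2:11  h3:11  h4:11  h5:7  h6:2  h7:0  h8:0 → peak 14
H@5: h1:14  h2:11  h3:11  h4:6  h5:7  h6:7  h7:0  h8:0 → peak 14
H@6: h1:14  h2:11  h3:11  h4:6  h5:2  h6:7  h7:5  h8:0 → peak 14
H@7: h1:14  h2:11  h3:11  h4:6  h5:2  h6:2  h7:5  h8:5 → peak 14
Best is H@4, peak 14.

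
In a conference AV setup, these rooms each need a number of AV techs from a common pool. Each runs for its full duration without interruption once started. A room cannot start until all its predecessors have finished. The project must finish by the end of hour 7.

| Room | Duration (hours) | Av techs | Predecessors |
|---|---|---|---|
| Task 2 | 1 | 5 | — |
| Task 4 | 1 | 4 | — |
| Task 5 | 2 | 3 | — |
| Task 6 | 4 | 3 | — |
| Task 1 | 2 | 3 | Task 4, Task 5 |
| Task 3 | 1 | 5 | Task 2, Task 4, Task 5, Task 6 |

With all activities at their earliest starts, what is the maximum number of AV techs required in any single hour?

15

Early-start schedule: Task 2@1, Task 4@1, Task 5@1, Task 6@1, Task 1@3, Task 3@5.
Load per hour: hour 1: 15, hour 2: 6, hour 3: 6, hour 4: 6, hour 5: 5, hour 6: 0, hour 7: 0.
Peak is 15.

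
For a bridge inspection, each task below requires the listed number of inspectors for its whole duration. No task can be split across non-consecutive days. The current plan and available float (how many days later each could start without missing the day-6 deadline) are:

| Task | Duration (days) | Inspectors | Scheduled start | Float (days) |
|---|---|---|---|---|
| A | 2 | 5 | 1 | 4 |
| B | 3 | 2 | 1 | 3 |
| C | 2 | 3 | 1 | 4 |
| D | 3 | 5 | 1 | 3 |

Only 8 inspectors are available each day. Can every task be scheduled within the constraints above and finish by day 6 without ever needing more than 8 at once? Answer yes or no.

yes

Schedule A@1, B@1, C@3, D@4: d1:7  d2:7  d3:5  d4:8  d5:5  d6:5 — peak 8 ≤ 8.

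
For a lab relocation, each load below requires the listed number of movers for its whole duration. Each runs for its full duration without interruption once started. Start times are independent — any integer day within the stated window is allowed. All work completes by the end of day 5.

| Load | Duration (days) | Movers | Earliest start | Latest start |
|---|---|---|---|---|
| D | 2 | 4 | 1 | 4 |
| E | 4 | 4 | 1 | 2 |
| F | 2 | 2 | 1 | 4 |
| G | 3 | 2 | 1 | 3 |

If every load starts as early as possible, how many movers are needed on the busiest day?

Early-start schedule: D@1, E@1, F@1, G@1.
Load per day: day 1: 12, day 2: 12, day 3: 6, day 4: 4, day 5: 0.
Peak is 12.

12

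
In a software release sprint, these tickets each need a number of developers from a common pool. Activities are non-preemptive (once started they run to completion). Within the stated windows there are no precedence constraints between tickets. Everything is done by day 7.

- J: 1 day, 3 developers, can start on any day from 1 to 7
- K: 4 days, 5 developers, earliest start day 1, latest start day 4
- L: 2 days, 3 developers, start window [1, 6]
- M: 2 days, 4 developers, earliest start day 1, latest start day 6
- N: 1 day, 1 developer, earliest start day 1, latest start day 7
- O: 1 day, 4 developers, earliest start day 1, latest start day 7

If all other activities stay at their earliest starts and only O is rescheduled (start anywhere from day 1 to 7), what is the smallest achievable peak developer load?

16

O@1: d1:20  d2:12  d3:5  d4:5  d5:0  d6:0  d7:0 → peak 20
O@2: d1:16  d2:16  d3:5  d4:5  d5:0  d6:0  d7:0 → peak 16
O@3: d1:16  d2:12  d3:9  d4:5  d5:0  d6:0  d7:0 → peak 16
O@4: d1:16  d2:12  d3:5  d4:9  d5:0  d6:0  d7:0 → peak 16
O@5: d1:16  d2:12  d3:5  d4:5  d5:4  d6:0  d7:0 → peak 16
O@6: d1:16  d2:12  d3:5  d4:5  d5:0  d6:4  d7:0 → peak 16
O@7: d1:16  d2:12  d3:5  d4:5  d5:0  d6:0  d7:4 → peak 16
Best is O@2, peak 16.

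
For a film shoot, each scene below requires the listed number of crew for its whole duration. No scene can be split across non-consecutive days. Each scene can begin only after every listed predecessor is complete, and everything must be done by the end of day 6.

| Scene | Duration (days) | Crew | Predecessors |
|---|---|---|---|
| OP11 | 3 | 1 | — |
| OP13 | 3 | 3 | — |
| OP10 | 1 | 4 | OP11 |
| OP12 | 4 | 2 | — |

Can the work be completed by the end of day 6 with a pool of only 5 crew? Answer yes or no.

The minimum achievable peak is 6; 5 < 6, so no feasible schedule stays within the cap.

no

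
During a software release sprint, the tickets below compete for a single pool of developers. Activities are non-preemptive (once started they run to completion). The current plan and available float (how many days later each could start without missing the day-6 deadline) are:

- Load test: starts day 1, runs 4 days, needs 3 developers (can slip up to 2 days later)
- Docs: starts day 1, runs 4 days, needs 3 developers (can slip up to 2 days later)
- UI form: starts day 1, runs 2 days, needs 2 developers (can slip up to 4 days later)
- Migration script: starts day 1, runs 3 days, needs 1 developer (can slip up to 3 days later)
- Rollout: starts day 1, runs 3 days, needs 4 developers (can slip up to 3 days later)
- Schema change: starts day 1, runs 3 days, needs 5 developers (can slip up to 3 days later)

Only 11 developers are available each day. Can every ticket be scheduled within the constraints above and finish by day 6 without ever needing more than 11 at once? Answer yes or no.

yes

Schedule Load test@1, Docs@1, UI form@5, Migration script@1, Rollout@1, Schema change@4: d1:11  d2:11  d3:11  d4:11  d5:7  d6:7 — peak 11 ≤ 11.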